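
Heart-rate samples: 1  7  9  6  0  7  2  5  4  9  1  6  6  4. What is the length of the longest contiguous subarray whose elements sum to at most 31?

7

Extend to the right; shrink from the left whenever the sum exceeds 31:
[1] sum 1 len 1
[1, 7] sum 8 len 2
[1, 7, 9] sum 17 len 3
[1, 7, 9, 6] sum 23 len 4
[1, 7, 9, 6, 0] sum 23 len 5
[1, 7, 9, 6, 0, 7] sum 30 len 6
[7, 9, 6, 0, 7, 2] sum 31 len 6
[9, 6, 0, 7, 2, 5] sum 29 len 6
[6, 0, 7, 2, 5, 4] sum 24 len 6
[0, 7, 2, 5, 4, 9] sum 27 len 6
[0, 7, 2, 5, 4, 9, 1] sum 28 len 7
[2, 5, 4, 9, 1, 6] sum 27 len 6
[5, 4, 9, 1, 6, 6] sum 31 len 6
[4, 9, 1, 6, 6, 4] sum 30 len 6
Longest length seen: 7.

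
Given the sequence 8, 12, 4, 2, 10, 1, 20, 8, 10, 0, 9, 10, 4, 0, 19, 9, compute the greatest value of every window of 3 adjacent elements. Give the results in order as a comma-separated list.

8 12 4 → max 12
12 4 2 → max 12
4 2 10 → max 10
2 10 1 → max 10
10 1 20 → max 20
1 20 8 → max 20
20 8 10 → max 20
8 10 0 → max 10
10 0 9 → max 10
0 9 10 → max 10
9 10 4 → max 10
10 4 0 → max 10
4 0 19 → max 19
0 19 9 → max 19

12, 12, 10, 10, 20, 20, 20, 10, 10, 10, 10, 10, 19, 19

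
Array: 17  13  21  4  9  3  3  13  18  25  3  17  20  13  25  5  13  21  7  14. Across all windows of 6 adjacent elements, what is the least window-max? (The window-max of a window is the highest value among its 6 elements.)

18

[17, 13, 21, 4, 9, 3] → max 21
[13, 21, 4, 9, 3, 3] → max 21
[21, 4, 9, 3, 3, 13] → max 21
[4, 9, 3, 3, 13, 18] → max 18
[9, 3, 3, 13, 18, 25] → max 25
[3, 3, 13, 18, 25, 3] → max 25
[3, 13, 18, 25, 3, 17] → max 25
[13, 18, 25, 3, 17, 20] → max 25
[18, 25, 3, 17, 20, 13] → max 25
[25, 3, 17, 20, 13, 25] → max 25
[3, 17, 20, 13, 25, 5] → max 25
[17, 20, 13, 25, 5, 13] → max 25
[20, 13, 25, 5, 13, 21] → max 25
[13, 25, 5, 13, 21, 7] → max 25
[25, 5, 13, 21, 7, 14] → max 25
Least of these is 18.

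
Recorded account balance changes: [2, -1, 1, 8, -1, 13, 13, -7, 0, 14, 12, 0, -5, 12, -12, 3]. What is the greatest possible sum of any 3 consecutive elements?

26

Each size-3 window and its sum:
(2, -1, 1) → sum 2
(-1, 1, 8) → sum 8
(1, 8, -1) → sum 8
(8, -1, 13) → sum 20
(-1, 13, 13) → sum 25
(13, 13, -7) → sum 19
(13, -7, 0) → sum 6
(-7, 0, 14) → sum 7
(0, 14, 12) → sum 26
(14, 12, 0) → sum 26
(12, 0, -5) → sum 7
(0, -5, 12) → sum 7
(-5, 12, -12) → sum -5
(12, -12, 3) → sum 3
Greatest of these is 26.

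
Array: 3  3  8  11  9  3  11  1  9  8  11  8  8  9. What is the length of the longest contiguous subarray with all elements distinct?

[3] len 1
[3] len 1
[3, 8] len 2
[3, 8, 11] len 3
[3, 8, 11, 9] len 4
[8, 11, 9, 3] len 4
[9, 3, 11] len 3
[9, 3, 11, 1] len 4
[3, 11, 1, 9] len 4
[3, 11, 1, 9, 8] len 5
[1, 9, 8, 11] len 4
[11, 8] len 2
[8] len 1
[8, 9] len 2
Longest all-distinct length: 5.

5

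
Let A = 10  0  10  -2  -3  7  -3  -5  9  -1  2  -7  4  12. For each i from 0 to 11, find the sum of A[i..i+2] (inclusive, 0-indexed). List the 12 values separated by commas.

[10, 0, 10] → sum 20
[0, 10, -2] → sum 8
[10, -2, -3] → sum 5
[-2, -3, 7] → sum 2
[-3, 7, -3] → sum 1
[7, -3, -5] → sum -1
[-3, -5, 9] → sum 1
[-5, 9, -1] → sum 3
[9, -1, 2] → sum 10
[-1, 2, -7] → sum -6
[2, -7, 4] → sum -1
[-7, 4, 12] → sum 9

20, 8, 5, 2, 1, -1, 1, 3, 10, -6, -1, 9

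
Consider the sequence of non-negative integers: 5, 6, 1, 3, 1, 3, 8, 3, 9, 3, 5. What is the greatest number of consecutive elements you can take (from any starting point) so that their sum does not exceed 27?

[5] sum 5 len 1
[5, 6] sum 11 len 2
[5, 6, 1] sum 12 len 3
[5, 6, 1, 3] sum 15 len 4
[5, 6, 1, 3, 1] sum 16 len 5
[5, 6, 1, 3, 1, 3] sum 19 len 6
[5, 6, 1, 3, 1, 3, 8] sum 27 len 7
[6, 1, 3, 1, 3, 8, 3] sum 25 len 7
[3, 1, 3, 8, 3, 9] sum 27 len 6
[1, 3, 8, 3, 9, 3] sum 27 len 6
[3, 9, 3, 5] sum 20 len 4
Longest length seen: 7.

7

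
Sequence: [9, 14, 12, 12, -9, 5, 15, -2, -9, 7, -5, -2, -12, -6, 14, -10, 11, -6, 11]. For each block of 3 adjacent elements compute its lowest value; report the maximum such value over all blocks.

12

Window mins for each of the 17 positions:
[9, 14, 12] → min 9
[14, 12, 12] → min 12
[12, 12, -9] → min -9
[12, -9, 5] → min -9
[-9, 5, 15] → min -9
[5, 15, -2] → min -2
[15, -2, -9] → min -9
[-2, -9, 7] → min -9
[-9, 7, -5] → min -9
[7, -5, -2] → min -5
[-5, -2, -12] → min -12
[-2, -12, -6] → min -12
[-12, -6, 14] → min -12
[-6, 14, -10] → min -10
[14, -10, 11] → min -10
[-10, 11, -6] → min -10
[11, -6, 11] → min -6
Maximum of these is 12.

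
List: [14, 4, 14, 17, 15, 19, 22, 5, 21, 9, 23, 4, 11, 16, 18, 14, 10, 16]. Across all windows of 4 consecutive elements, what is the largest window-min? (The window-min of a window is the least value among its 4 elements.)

15

Window mins for each of the 15 positions:
14 4 14 17 → min 4
4 14 17 15 → min 4
14 17 15 19 → min 14
17 15 19 22 → min 15
15 19 22 5 → min 5
19 22 5 21 → min 5
22 5 21 9 → min 5
5 21 9 23 → min 5
21 9 23 4 → min 4
9 23 4 11 → min 4
23 4 11 16 → min 4
4 11 16 18 → min 4
11 16 18 14 → min 11
16 18 14 10 → min 10
18 14 10 16 → min 10
Largest of these is 15.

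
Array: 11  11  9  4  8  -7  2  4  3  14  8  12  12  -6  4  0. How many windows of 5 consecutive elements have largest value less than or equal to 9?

3

(11, 11, 9, 4, 8) → max 11
(11, 9, 4, 8, -7) → max 11
(9, 4, 8, -7, 2) → max 9  ≤ 9 ✓
(4, 8, -7, 2, 4) → max 8  ≤ 9 ✓
(8, -7, 2, 4, 3) → max 8  ≤ 9 ✓
(-7, 2, 4, 3, 14) → max 14
(2, 4, 3, 14, 8) → max 14
(4, 3, 14, 8, 12) → max 14
(3, 14, 8, 12, 12) → max 14
(14, 8, 12, 12, -6) → max 14
(8, 12, 12, -6, 4) → max 12
(12, 12, -6, 4, 0) → max 12
3 windows satisfy the condition.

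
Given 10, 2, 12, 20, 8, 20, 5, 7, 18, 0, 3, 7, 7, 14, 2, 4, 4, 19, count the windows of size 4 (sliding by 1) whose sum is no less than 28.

[10, 2, 12, 20] → sum 44  ≥ 28 ✓
[2, 12, 20, 8] → sum 42  ≥ 28 ✓
[12, 20, 8, 20] → sum 60  ≥ 28 ✓
[20, 8, 20, 5] → sum 53  ≥ 28 ✓
[8, 20, 5, 7] → sum 40  ≥ 28 ✓
[20, 5, 7, 18] → sum 50  ≥ 28 ✓
[5, 7, 18, 0] → sum 30  ≥ 28 ✓
[7, 18, 0, 3] → sum 28  ≥ 28 ✓
[18, 0, 3, 7] → sum 28  ≥ 28 ✓
[0, 3, 7, 7] → sum 17
[3, 7, 7, 14] → sum 31  ≥ 28 ✓
[7, 7, 14, 2] → sum 30  ≥ 28 ✓
[7, 14, 2, 4] → sum 27
[14, 2, 4, 4] → sum 24
[2, 4, 4, 19] → sum 29  ≥ 28 ✓
12 windows satisfy the condition.

12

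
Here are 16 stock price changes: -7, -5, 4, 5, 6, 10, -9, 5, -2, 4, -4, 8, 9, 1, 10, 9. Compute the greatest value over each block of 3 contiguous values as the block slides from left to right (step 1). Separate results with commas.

4, 5, 6, 10, 10, 10, 5, 5, 4, 8, 9, 9, 10, 10

-7 -5 4 → max 4
-5 4 5 → max 5
4 5 6 → max 6
5 6 10 → max 10
6 10 -9 → max 10
10 -9 5 → max 10
-9 5 -2 → max 5
5 -2 4 → max 5
-2 4 -4 → max 4
4 -4 8 → max 8
-4 8 9 → max 9
8 9 1 → max 9
9 1 10 → max 10
1 10 9 → max 10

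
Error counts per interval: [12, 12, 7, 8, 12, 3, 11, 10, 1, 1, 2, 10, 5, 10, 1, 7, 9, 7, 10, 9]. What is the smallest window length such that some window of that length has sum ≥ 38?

4

add 12: running sum 12 < 38
add 12: running sum 24 < 38
add 7: running sum 31 < 38
add 8: shortest ending here [12, 12, 7, 8] sum 39, len 4
add 12: shortest ending here [12, 7, 8, 12] sum 39, len 4
add 3: shortest ending here [12, 7, 8, 12, 3] sum 42, len 5
add 11: shortest ending here [7, 8, 12, 3, 11] sum 41, len 5
add 10: shortest ending here [8, 12, 3, 11, 10] sum 44, len 5
add 1: shortest ending here [8, 12, 3, 11, 10, 1] sum 45, len 6
add 1: shortest ending here [12, 3, 11, 10, 1, 1] sum 38, len 6
add 2: shortest ending here [12, 3, 11, 10, 1, 1, 2] sum 40, len 7
add 10: shortest ending here [3, 11, 10, 1, 1, 2, 10] sum 38, len 7
add 5: shortest ending here [11, 10, 1, 1, 2, 10, 5] sum 40, len 7
add 10: shortest ending here [10, 1, 1, 2, 10, 5, 10] sum 39, len 7
add 1: shortest ending here [10, 1, 1, 2, 10, 5, 10, 1] sum 40, len 8
add 7: shortest ending here [10, 1, 1, 2, 10, 5, 10, 1, 7] sum 47, len 9
add 9: shortest ending here [10, 5, 10, 1, 7, 9] sum 42, len 6
add 7: shortest ending here [5, 10, 1, 7, 9, 7] sum 39, len 6
add 10: shortest ending here [10, 1, 7, 9, 7, 10] sum 44, len 6
add 9: shortest ending here [7, 9, 7, 10, 9] sum 42, len 5
Shortest qualifying length: 4.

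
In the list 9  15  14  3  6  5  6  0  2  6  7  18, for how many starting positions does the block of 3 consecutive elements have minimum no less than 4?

9 15 14 → min 9  ≥ 4 ✓
15 14 3 → min 3
14 3 6 → min 3
3 6 5 → min 3
6 5 6 → min 5  ≥ 4 ✓
5 6 0 → min 0
6 0 2 → min 0
0 2 6 → min 0
2 6 7 → min 2
6 7 18 → min 6  ≥ 4 ✓
3 windows satisfy the condition.

3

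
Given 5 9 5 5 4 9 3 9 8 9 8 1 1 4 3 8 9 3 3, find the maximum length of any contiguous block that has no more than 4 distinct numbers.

add 5: window [5] (1 distinct), len 1
add 9: window [5, 9] (2 distinct), len 2
add 5: window [5, 9, 5] (2 distinct), len 3
add 5: window [5, 9, 5, 5] (2 distinct), len 4
add 4: window [5, 9, 5, 5, 4] (3 distinct), len 5
add 9: window [5, 9, 5, 5, 4, 9] (3 distinct), len 6
add 3: window [5, 9, 5, 5, 4, 9, 3] (4 distinct), len 7
add 9: window [5, 9, 5, 5, 4, 9, 3, 9] (4 distinct), len 8
add 8: window [4, 9, 3, 9, 8] (4 distinct), len 5
add 9: window [4, 9, 3, 9, 8, 9] (4 distinct), len 6
add 8: window [4, 9, 3, 9, 8, 9, 8] (4 distinct), len 7
add 1: window [9, 3, 9, 8, 9, 8, 1] (4 distinct), len 7
add 1: window [9, 3, 9, 8, 9, 8, 1, 1] (4 distinct), len 8
add 4: window [9, 8, 9, 8, 1, 1, 4] (4 distinct), len 7
add 3: window [8, 1, 1, 4, 3] (4 distinct), len 5
add 8: window [8, 1, 1, 4, 3, 8] (4 distinct), len 6
add 9: window [4, 3, 8, 9] (4 distinct), len 4
add 3: window [4, 3, 8, 9, 3] (4 distinct), len 5
add 3: window [4, 3, 8, 9, 3, 3] (4 distinct), len 6
Longest length with ≤4 distinct: 8.

8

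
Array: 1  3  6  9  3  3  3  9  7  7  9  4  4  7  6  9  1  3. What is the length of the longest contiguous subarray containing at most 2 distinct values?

5

add 1: window [1] (1 distinct), len 1
add 3: window [1, 3] (2 distinct), len 2
add 6: window [3, 6] (2 distinct), len 2
add 9: window [6, 9] (2 distinct), len 2
add 3: window [9, 3] (2 distinct), len 2
add 3: window [9, 3, 3] (2 distinct), len 3
add 3: window [9, 3, 3, 3] (2 distinct), len 4
add 9: window [9, 3, 3, 3, 9] (2 distinct), len 5
add 7: window [9, 7] (2 distinct), len 2
add 7: window [9, 7, 7] (2 distinct), len 3
add 9: window [9, 7, 7, 9] (2 distinct), len 4
add 4: window [9, 4] (2 distinct), len 2
add 4: window [9, 4, 4] (2 distinct), len 3
add 7: window [4, 4, 7] (2 distinct), len 3
add 6: window [7, 6] (2 distinct), len 2
add 9: window [6, 9] (2 distinct), len 2
add 1: window [9, 1] (2 distinct), len 2
add 3: window [1, 3] (2 distinct), len 2
Longest length with ≤2 distinct: 5.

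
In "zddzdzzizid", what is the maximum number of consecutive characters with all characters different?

3

[z] len 1
[z, d] len 2
[d] len 1
[d, z] len 2
[z, d] len 2
[d, z] len 2
[z] len 1
[z, i] len 2
[i, z] len 2
[z, i] len 2
[z, i, d] len 3
Longest all-distinct length: 3.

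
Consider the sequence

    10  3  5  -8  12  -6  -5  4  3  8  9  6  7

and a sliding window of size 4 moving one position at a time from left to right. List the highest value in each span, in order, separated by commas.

10, 12, 12, 12, 12, 4, 8, 9, 9, 9

Sliding a size-4 window across the 13 values:
(10, 3, 5, -8) → max 10
(3, 5, -8, 12) → max 12
(5, -8, 12, -6) → max 12
(-8, 12, -6, -5) → max 12
(12, -6, -5, 4) → max 12
(-6, -5, 4, 3) → max 4
(-5, 4, 3, 8) → max 8
(4, 3, 8, 9) → max 9
(3, 8, 9, 6) → max 9
(8, 9, 6, 7) → max 9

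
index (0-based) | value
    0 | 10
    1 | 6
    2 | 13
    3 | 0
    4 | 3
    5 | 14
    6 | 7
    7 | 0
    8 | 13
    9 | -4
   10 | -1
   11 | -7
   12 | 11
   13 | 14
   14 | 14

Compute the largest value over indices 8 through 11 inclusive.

Elements at indices 8..11: 13, -4, -1, -7
max(13, -4, -1, -7) = 13

13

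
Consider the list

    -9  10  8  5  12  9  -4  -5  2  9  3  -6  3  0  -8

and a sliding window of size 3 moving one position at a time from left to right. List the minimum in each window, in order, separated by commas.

(-9, 10, 8) → min -9
(10, 8, 5) → min 5
(8, 5, 12) → min 5
(5, 12, 9) → min 5
(12, 9, -4) → min -4
(9, -4, -5) → min -5
(-4, -5, 2) → min -5
(-5, 2, 9) → min -5
(2, 9, 3) → min 2
(9, 3, -6) → min -6
(3, -6, 3) → min -6
(-6, 3, 0) → min -6
(3, 0, -8) → min -8

-9, 5, 5, 5, -4, -5, -5, -5, 2, -6, -6, -6, -8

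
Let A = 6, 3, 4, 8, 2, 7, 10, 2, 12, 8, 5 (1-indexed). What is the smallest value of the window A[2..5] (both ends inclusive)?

Elements at indices 2..5: 3, 4, 8, 2
min(3, 4, 8, 2) = 2

2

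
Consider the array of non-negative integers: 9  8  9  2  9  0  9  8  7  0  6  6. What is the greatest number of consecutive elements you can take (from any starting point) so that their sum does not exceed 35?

→ 9: sum 9, len 1
→ 8: sum 17, len 2
→ 9: sum 26, len 3
→ 2: sum 28, len 4
→ 9 (dropped 9): sum 28, len 4
→ 0: sum 28, len 5
→ 9 (dropped 8): sum 29, len 5
→ 8 (dropped 9): sum 28, len 5
→ 7: sum 35, len 6
→ 0: sum 35, len 7
→ 6 (dropped 2, 9): sum 30, len 6
→ 6 (dropped 0, 9): sum 27, len 5
Longest length seen: 7.

7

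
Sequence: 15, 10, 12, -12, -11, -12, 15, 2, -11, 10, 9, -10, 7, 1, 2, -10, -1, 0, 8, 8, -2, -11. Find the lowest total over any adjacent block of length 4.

Each size-4 window and its sum:
15 10 12 -12 → sum 25
10 12 -12 -11 → sum -1
12 -12 -11 -12 → sum -23
-12 -11 -12 15 → sum -20
-11 -12 15 2 → sum -6
-12 15 2 -11 → sum -6
15 2 -11 10 → sum 16
2 -11 10 9 → sum 10
-11 10 9 -10 → sum -2
10 9 -10 7 → sum 16
9 -10 7 1 → sum 7
-10 7 1 2 → sum 0
7 1 2 -10 → sum 0
1 2 -10 -1 → sum -8
2 -10 -1 0 → sum -9
-10 -1 0 8 → sum -3
-1 0 8 8 → sum 15
0 8 8 -2 → sum 14
8 8 -2 -11 → sum 3
Lowest of these is -23.

-23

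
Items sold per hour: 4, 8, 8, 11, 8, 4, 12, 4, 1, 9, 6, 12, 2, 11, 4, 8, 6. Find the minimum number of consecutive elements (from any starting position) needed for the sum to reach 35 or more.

add 4: running sum 4 < 35
add 8: running sum 12 < 35
add 8: running sum 20 < 35
add 11: running sum 31 < 35
end 4: [8, 8, 11, 8] sum 35, len 4
end 5: [8, 8, 11, 8, 4] sum 39, len 5
end 6: [11, 8, 4, 12] sum 35, len 4
end 7: [11, 8, 4, 12, 4] sum 39, len 5
end 8: [11, 8, 4, 12, 4, 1] sum 40, len 6
end 9: [8, 4, 12, 4, 1, 9] sum 38, len 6
end 10: [4, 12, 4, 1, 9, 6] sum 36, len 6
end 11: [12, 4, 1, 9, 6, 12] sum 44, len 6
end 12: [12, 4, 1, 9, 6, 12, 2] sum 46, len 7
end 13: [9, 6, 12, 2, 11] sum 40, len 5
end 14: [6, 12, 2, 11, 4] sum 35, len 5
end 15: [12, 2, 11, 4, 8] sum 37, len 5
end 16: [12, 2, 11, 4, 8, 6] sum 43, len 6
Shortest qualifying length: 4.

4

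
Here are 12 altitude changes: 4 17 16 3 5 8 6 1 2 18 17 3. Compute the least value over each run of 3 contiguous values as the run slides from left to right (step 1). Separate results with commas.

[4, 17, 16] → min 4
[17, 16, 3] → min 3
[16, 3, 5] → min 3
[3, 5, 8] → min 3
[5, 8, 6] → min 5
[8, 6, 1] → min 1
[6, 1, 2] → min 1
[1, 2, 18] → min 1
[2, 18, 17] → min 2
[18, 17, 3] → min 3

4, 3, 3, 3, 5, 1, 1, 1, 2, 3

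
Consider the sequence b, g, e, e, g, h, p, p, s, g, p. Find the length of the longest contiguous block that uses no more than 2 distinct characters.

[b] 1 distinct, len 1
[b, g] 2 distinct, len 2
[g, e] 2 distinct, len 2
[g, e, e] 2 distinct, len 3
[g, e, e, g] 2 distinct, len 4
[g, h] 2 distinct, len 2
[h, p] 2 distinct, len 2
[h, p, p] 2 distinct, len 3
[p, p, s] 2 distinct, len 3
[s, g] 2 distinct, len 2
[g, p] 2 distinct, len 2
Longest length with ≤2 distinct: 4.

4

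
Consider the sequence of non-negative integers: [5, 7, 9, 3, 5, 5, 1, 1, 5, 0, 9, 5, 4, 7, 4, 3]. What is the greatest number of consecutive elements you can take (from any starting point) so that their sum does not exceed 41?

Extend to the right; shrink from the left whenever the sum exceeds 41:
[5] sum 5 len 1
[5, 7] sum 12 len 2
[5, 7, 9] sum 21 len 3
[5, 7, 9, 3] sum 24 len 4
[5, 7, 9, 3, 5] sum 29 len 5
[5, 7, 9, 3, 5, 5] sum 34 len 6
[5, 7, 9, 3, 5, 5, 1] sum 35 len 7
[5, 7, 9, 3, 5, 5, 1, 1] sum 36 len 8
[5, 7, 9, 3, 5, 5, 1, 1, 5] sum 41 len 9
[5, 7, 9, 3, 5, 5, 1, 1, 5, 0] sum 41 len 10
[9, 3, 5, 5, 1, 1, 5, 0, 9] sum 38 len 9
[3, 5, 5, 1, 1, 5, 0, 9, 5] sum 34 len 9
[3, 5, 5, 1, 1, 5, 0, 9, 5, 4] sum 38 len 10
[5, 1, 1, 5, 0, 9, 5, 4, 7] sum 37 len 9
[5, 1, 1, 5, 0, 9, 5, 4, 7, 4] sum 41 len 10
[1, 1, 5, 0, 9, 5, 4, 7, 4, 3] sum 39 len 10
Longest length seen: 10.

10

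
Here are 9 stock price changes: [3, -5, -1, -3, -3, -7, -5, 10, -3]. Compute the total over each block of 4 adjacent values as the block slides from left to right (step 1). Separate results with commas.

(3, -5, -1, -3) → sum -6
(-5, -1, -3, -3) → sum -12
(-1, -3, -3, -7) → sum -14
(-3, -3, -7, -5) → sum -18
(-3, -7, -5, 10) → sum -5
(-7, -5, 10, -3) → sum -5

-6, -12, -14, -18, -5, -5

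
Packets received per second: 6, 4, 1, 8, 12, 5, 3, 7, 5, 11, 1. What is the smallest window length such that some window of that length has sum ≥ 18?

2

Extend right; whenever the sum reaches 18, record the length and shrink from the left:
add 6: running sum 6 < 18
add 4: running sum 10 < 18
add 1: running sum 11 < 18
add 8: shortest ending here [6, 4, 1, 8] sum 19, len 4
add 12: shortest ending here [8, 12] sum 20, len 2
add 5: shortest ending here [8, 12, 5] sum 25, len 3
add 3: shortest ending here [12, 5, 3] sum 20, len 3
add 7: shortest ending here [12, 5, 3, 7] sum 27, len 4
add 5: shortest ending here [5, 3, 7, 5] sum 20, len 4
add 11: shortest ending here [7, 5, 11] sum 23, len 3
add 1: shortest ending here [7, 5, 11, 1] sum 24, len 4
Shortest qualifying length: 2.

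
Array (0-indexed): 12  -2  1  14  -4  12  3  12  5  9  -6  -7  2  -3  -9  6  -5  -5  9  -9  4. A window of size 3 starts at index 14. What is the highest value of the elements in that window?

6

Elements at indices 14..16: -9, 6, -5
max(-9, 6, -5) = 6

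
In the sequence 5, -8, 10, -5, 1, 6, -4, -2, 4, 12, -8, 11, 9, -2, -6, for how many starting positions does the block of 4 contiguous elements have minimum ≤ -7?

6

(5, -8, 10, -5) → min -8  ≤ -7 ✓
(-8, 10, -5, 1) → min -8  ≤ -7 ✓
(10, -5, 1, 6) → min -5
(-5, 1, 6, -4) → min -5
(1, 6, -4, -2) → min -4
(6, -4, -2, 4) → min -4
(-4, -2, 4, 12) → min -4
(-2, 4, 12, -8) → min -8  ≤ -7 ✓
(4, 12, -8, 11) → min -8  ≤ -7 ✓
(12, -8, 11, 9) → min -8  ≤ -7 ✓
(-8, 11, 9, -2) → min -8  ≤ -7 ✓
(11, 9, -2, -6) → min -6
6 windows satisfy the condition.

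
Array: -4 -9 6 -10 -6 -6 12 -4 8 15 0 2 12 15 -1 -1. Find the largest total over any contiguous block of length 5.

Window sums for each of the 12 positions:
-4 -9 6 -10 -6 → sum -23
-9 6 -10 -6 -6 → sum -25
6 -10 -6 -6 12 → sum -4
-10 -6 -6 12 -4 → sum -14
-6 -6 12 -4 8 → sum 4
-6 12 -4 8 15 → sum 25
12 -4 8 15 0 → sum 31
-4 8 15 0 2 → sum 21
8 15 0 2 12 → sum 37
15 0 2 12 15 → sum 44
0 2 12 15 -1 → sum 28
2 12 15 -1 -1 → sum 27
Largest of these is 44.

44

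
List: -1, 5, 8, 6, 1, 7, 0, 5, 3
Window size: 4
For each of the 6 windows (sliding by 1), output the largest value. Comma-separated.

8, 8, 8, 7, 7, 7

-1 5 8 6 → max 8
5 8 6 1 → max 8
8 6 1 7 → max 8
6 1 7 0 → max 7
1 7 0 5 → max 7
7 0 5 3 → max 7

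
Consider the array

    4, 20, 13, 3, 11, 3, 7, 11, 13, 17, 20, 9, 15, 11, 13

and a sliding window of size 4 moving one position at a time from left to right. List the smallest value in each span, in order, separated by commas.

3, 3, 3, 3, 3, 3, 7, 11, 9, 9, 9, 9

Sliding a size-4 window across the 15 values:
(4, 20, 13, 3) → min 3
(20, 13, 3, 11) → min 3
(13, 3, 11, 3) → min 3
(3, 11, 3, 7) → min 3
(11, 3, 7, 11) → min 3
(3, 7, 11, 13) → min 3
(7, 11, 13, 17) → min 7
(11, 13, 17, 20) → min 11
(13, 17, 20, 9) → min 9
(17, 20, 9, 15) → min 9
(20, 9, 15, 11) → min 9
(9, 15, 11, 13) → min 9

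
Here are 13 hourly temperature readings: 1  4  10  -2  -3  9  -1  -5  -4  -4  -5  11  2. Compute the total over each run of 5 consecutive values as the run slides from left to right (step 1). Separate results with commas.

10, 18, 13, -2, -4, -5, -19, -7, 0

Sliding a size-5 window across the 13 values:
(1, 4, 10, -2, -3) → sum 10
(4, 10, -2, -3, 9) → sum 18
(10, -2, -3, 9, -1) → sum 13
(-2, -3, 9, -1, -5) → sum -2
(-3, 9, -1, -5, -4) → sum -4
(9, -1, -5, -4, -4) → sum -5
(-1, -5, -4, -4, -5) → sum -19
(-5, -4, -4, -5, 11) → sum -7
(-4, -4, -5, 11, 2) → sum 0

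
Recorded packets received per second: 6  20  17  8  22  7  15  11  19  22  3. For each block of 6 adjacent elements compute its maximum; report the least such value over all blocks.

22

[6, 20, 17, 8, 22, 7] → max 22
[20, 17, 8, 22, 7, 15] → max 22
[17, 8, 22, 7, 15, 11] → max 22
[8, 22, 7, 15, 11, 19] → max 22
[22, 7, 15, 11, 19, 22] → max 22
[7, 15, 11, 19, 22, 3] → max 22
Least of these is 22.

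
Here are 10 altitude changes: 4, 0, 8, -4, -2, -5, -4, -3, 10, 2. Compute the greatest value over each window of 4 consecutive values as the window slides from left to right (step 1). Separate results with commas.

[4, 0, 8, -4] → max 8
[0, 8, -4, -2] → max 8
[8, -4, -2, -5] → max 8
[-4, -2, -5, -4] → max -2
[-2, -5, -4, -3] → max -2
[-5, -4, -3, 10] → max 10
[-4, -3, 10, 2] → max 10

8, 8, 8, -2, -2, 10, 10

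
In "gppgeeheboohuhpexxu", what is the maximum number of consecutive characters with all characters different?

add g: [g] len 1
add p: [g, p] len 2
add p (repeat p, move left end past it): [p] len 1
add g: [p, g] len 2
add e: [p, g, e] len 3
add e (repeat e, move left end past it): [e] len 1
add h: [e, h] len 2
add e (repeat e, move left end past it): [h, e] len 2
add b: [h, e, b] len 3
add o: [h, e, b, o] len 4
add o (repeat o, move left end past it): [o] len 1
add h: [o, h] len 2
add u: [o, h, u] len 3
add h (repeat h, move left end past it): [u, h] len 2
add p: [u, h, p] len 3
add e: [u, h, p, e] len 4
add x: [u, h, p, e, x] len 5
add x (repeat x, move left end past it): [x] len 1
add u: [x, u] len 2
Longest all-distinct length: 5.

5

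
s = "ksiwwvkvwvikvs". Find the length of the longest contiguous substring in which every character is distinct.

add k: [k] len 1
add s: [k, s] len 2
add i: [k, s, i] len 3
add w: [k, s, i, w] len 4
add w (repeat w, move left end past it): [w] len 1
add v: [w, v] len 2
add k: [w, v, k] len 3
add v (repeat v, move left end past it): [k, v] len 2
add w: [k, v, w] len 3
add v (repeat v, move left end past it): [w, v] len 2
add i: [w, v, i] len 3
add k: [w, v, i, k] len 4
add v (repeat v, move left end past it): [i, k, v] len 3
add s: [i, k, v, s] len 4
Longest all-distinct length: 4.

4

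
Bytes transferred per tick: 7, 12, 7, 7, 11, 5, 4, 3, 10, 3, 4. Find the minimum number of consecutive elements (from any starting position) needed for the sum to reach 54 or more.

8

Extend right; whenever the sum reaches 54, record the length and shrink from the left:
add 7: running sum 7 < 54
add 12: running sum 19 < 54
add 7: running sum 26 < 54
add 7: running sum 33 < 54
add 11: running sum 44 < 54
add 5: running sum 49 < 54
add 4: running sum 53 < 54
end 7: [7, 12, 7, 7, 11, 5, 4, 3] sum 56, len 8
end 8: [12, 7, 7, 11, 5, 4, 3, 10] sum 59, len 8
end 9: [12, 7, 7, 11, 5, 4, 3, 10, 3] sum 62, len 9
end 10: [7, 7, 11, 5, 4, 3, 10, 3, 4] sum 54, len 9
Shortest qualifying length: 8.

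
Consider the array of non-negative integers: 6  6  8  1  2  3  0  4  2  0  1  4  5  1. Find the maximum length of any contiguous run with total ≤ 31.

12

[6] sum 6 len 1
[6, 6] sum 12 len 2
[6, 6, 8] sum 20 len 3
[6, 6, 8, 1] sum 21 len 4
[6, 6, 8, 1, 2] sum 23 len 5
[6, 6, 8, 1, 2, 3] sum 26 len 6
[6, 6, 8, 1, 2, 3, 0] sum 26 len 7
[6, 6, 8, 1, 2, 3, 0, 4] sum 30 len 8
[6, 8, 1, 2, 3, 0, 4, 2] sum 26 len 8
[6, 8, 1, 2, 3, 0, 4, 2, 0] sum 26 len 9
[6, 8, 1, 2, 3, 0, 4, 2, 0, 1] sum 27 len 10
[6, 8, 1, 2, 3, 0, 4, 2, 0, 1, 4] sum 31 len 11
[8, 1, 2, 3, 0, 4, 2, 0, 1, 4, 5] sum 30 len 11
[8, 1, 2, 3, 0, 4, 2, 0, 1, 4, 5, 1] sum 31 len 12
Longest length seen: 12.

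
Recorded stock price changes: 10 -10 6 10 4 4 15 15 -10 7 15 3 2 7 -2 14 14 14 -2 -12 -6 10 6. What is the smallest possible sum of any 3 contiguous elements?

-20

[10, -10, 6] → sum 6
[-10, 6, 10] → sum 6
[6, 10, 4] → sum 20
[10, 4, 4] → sum 18
[4, 4, 15] → sum 23
[4, 15, 15] → sum 34
[15, 15, -10] → sum 20
[15, -10, 7] → sum 12
[-10, 7, 15] → sum 12
[7, 15, 3] → sum 25
[15, 3, 2] → sum 20
[3, 2, 7] → sum 12
[2, 7, -2] → sum 7
[7, -2, 14] → sum 19
[-2, 14, 14] → sum 26
[14, 14, 14] → sum 42
[14, 14, -2] → sum 26
[14, -2, -12] → sum 0
[-2, -12, -6] → sum -20
[-12, -6, 10] → sum -8
[-6, 10, 6] → sum 10
Smallest of these is -20.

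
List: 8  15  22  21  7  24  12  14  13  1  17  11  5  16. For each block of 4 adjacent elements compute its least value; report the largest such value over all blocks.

12

(8, 15, 22, 21) → min 8
(15, 22, 21, 7) → min 7
(22, 21, 7, 24) → min 7
(21, 7, 24, 12) → min 7
(7, 24, 12, 14) → min 7
(24, 12, 14, 13) → min 12
(12, 14, 13, 1) → min 1
(14, 13, 1, 17) → min 1
(13, 1, 17, 11) → min 1
(1, 17, 11, 5) → min 1
(17, 11, 5, 16) → min 5
Largest of these is 12.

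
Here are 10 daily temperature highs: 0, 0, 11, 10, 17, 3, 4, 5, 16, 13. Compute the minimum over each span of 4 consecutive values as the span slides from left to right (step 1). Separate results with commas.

0, 0, 3, 3, 3, 3, 4

Sliding a size-4 window across the 10 values:
0 0 11 10 → min 0
0 11 10 17 → min 0
11 10 17 3 → min 3
10 17 3 4 → min 3
17 3 4 5 → min 3
3 4 5 16 → min 3
4 5 16 13 → min 4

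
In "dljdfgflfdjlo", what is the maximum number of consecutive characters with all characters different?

add d: [d] len 1
add l: [d, l] len 2
add j: [d, l, j] len 3
add d (repeat d, move left end past it): [l, j, d] len 3
add f: [l, j, d, f] len 4
add g: [l, j, d, f, g] len 5
add f (repeat f, move left end past it): [g, f] len 2
add l: [g, f, l] len 3
add f (repeat f, move left end past it): [l, f] len 2
add d: [l, f, d] len 3
add j: [l, f, d, j] len 4
add l (repeat l, move left end past it): [f, d, j, l] len 4
add o: [f, d, j, l, o] len 5
Longest all-distinct length: 5.

5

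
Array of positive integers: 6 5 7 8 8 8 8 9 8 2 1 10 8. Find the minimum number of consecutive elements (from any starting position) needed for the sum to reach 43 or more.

6

Extend right; whenever the sum reaches 43, record the length and shrink from the left:
add 6: running sum 6 < 43
add 5: running sum 11 < 43
add 7: running sum 18 < 43
add 8: running sum 26 < 43
add 8: running sum 34 < 43
add 8: running sum 42 < 43
add 8: shortest ending here [5, 7, 8, 8, 8, 8] sum 44, len 6
add 9: shortest ending here [7, 8, 8, 8, 8, 9] sum 48, len 6
add 8: shortest ending here [8, 8, 8, 8, 9, 8] sum 49, len 6
add 2: shortest ending here [8, 8, 8, 9, 8, 2] sum 43, len 6
add 1: shortest ending here [8, 8, 8, 9, 8, 2, 1] sum 44, len 7
add 10: shortest ending here [8, 8, 9, 8, 2, 1, 10] sum 46, len 7
add 8: shortest ending here [8, 9, 8, 2, 1, 10, 8] sum 46, len 7
Shortest qualifying length: 6.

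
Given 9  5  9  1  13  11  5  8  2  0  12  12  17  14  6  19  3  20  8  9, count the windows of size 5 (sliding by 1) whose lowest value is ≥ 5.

9 5 9 1 13 → min 1
5 9 1 13 11 → min 1
9 1 13 11 5 → min 1
1 13 11 5 8 → min 1
13 11 5 8 2 → min 2
11 5 8 2 0 → min 0
5 8 2 0 12 → min 0
8 2 0 12 12 → min 0
2 0 12 12 17 → min 0
0 12 12 17 14 → min 0
12 12 17 14 6 → min 6  ≥ 5 ✓
12 17 14 6 19 → min 6  ≥ 5 ✓
17 14 6 19 3 → min 3
14 6 19 3 20 → min 3
6 19 3 20 8 → min 3
19 3 20 8 9 → min 3
2 windows satisfy the condition.

2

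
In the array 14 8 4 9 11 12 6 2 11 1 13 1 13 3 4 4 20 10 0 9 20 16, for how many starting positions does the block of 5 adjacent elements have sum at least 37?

12

(14, 8, 4, 9, 11) → sum 46  ≥ 37 ✓
(8, 4, 9, 11, 12) → sum 44  ≥ 37 ✓
(4, 9, 11, 12, 6) → sum 42  ≥ 37 ✓
(9, 11, 12, 6, 2) → sum 40  ≥ 37 ✓
(11, 12, 6, 2, 11) → sum 42  ≥ 37 ✓
(12, 6, 2, 11, 1) → sum 32
(6, 2, 11, 1, 13) → sum 33
(2, 11, 1, 13, 1) → sum 28
(11, 1, 13, 1, 13) → sum 39  ≥ 37 ✓
(1, 13, 1, 13, 3) → sum 31
(13, 1, 13, 3, 4) → sum 34
(1, 13, 3, 4, 4) → sum 25
(13, 3, 4, 4, 20) → sum 44  ≥ 37 ✓
(3, 4, 4, 20, 10) → sum 41  ≥ 37 ✓
(4, 4, 20, 10, 0) → sum 38  ≥ 37 ✓
(4, 20, 10, 0, 9) → sum 43  ≥ 37 ✓
(20, 10, 0, 9, 20) → sum 59  ≥ 37 ✓
(10, 0, 9, 20, 16) → sum 55  ≥ 37 ✓
12 windows satisfy the condition.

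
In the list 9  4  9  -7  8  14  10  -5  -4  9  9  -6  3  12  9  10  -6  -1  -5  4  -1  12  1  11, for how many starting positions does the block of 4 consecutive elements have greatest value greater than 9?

14

[9, 4, 9, -7] → max 9
[4, 9, -7, 8] → max 9
[9, -7, 8, 14] → max 14  > 9 ✓
[-7, 8, 14, 10] → max 14  > 9 ✓
[8, 14, 10, -5] → max 14  > 9 ✓
[14, 10, -5, -4] → max 14  > 9 ✓
[10, -5, -4, 9] → max 10  > 9 ✓
[-5, -4, 9, 9] → max 9
[-4, 9, 9, -6] → max 9
[9, 9, -6, 3] → max 9
[9, -6, 3, 12] → max 12  > 9 ✓
[-6, 3, 12, 9] → max 12  > 9 ✓
[3, 12, 9, 10] → max 12  > 9 ✓
[12, 9, 10, -6] → max 12  > 9 ✓
[9, 10, -6, -1] → max 10  > 9 ✓
[10, -6, -1, -5] → max 10  > 9 ✓
[-6, -1, -5, 4] → max 4
[-1, -5, 4, -1] → max 4
[-5, 4, -1, 12] → max 12  > 9 ✓
[4, -1, 12, 1] → max 12  > 9 ✓
[-1, 12, 1, 11] → max 12  > 9 ✓
14 windows satisfy the condition.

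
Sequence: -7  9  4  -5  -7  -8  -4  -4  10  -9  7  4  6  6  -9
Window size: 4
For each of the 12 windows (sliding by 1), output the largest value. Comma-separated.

-7 9 4 -5 → max 9
9 4 -5 -7 → max 9
4 -5 -7 -8 → max 4
-5 -7 -8 -4 → max -4
-7 -8 -4 -4 → max -4
-8 -4 -4 10 → max 10
-4 -4 10 -9 → max 10
-4 10 -9 7 → max 10
10 -9 7 4 → max 10
-9 7 4 6 → max 7
7 4 6 6 → max 7
4 6 6 -9 → max 6

9, 9, 4, -4, -4, 10, 10, 10, 10, 7, 7, 6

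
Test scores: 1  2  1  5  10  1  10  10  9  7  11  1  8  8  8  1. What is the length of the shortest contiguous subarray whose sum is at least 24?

3

add 1: running sum 1 < 24
add 2: running sum 3 < 24
add 1: running sum 4 < 24
add 5: running sum 9 < 24
add 10: running sum 19 < 24
add 1: running sum 20 < 24
add 10: shortest ending here [5, 10, 1, 10] sum 26, len 4
add 10: shortest ending here [10, 1, 10, 10] sum 31, len 4
add 9: shortest ending here [10, 10, 9] sum 29, len 3
add 7: shortest ending here [10, 9, 7] sum 26, len 3
add 11: shortest ending here [9, 7, 11] sum 27, len 3
add 1: shortest ending here [9, 7, 11, 1] sum 28, len 4
add 8: shortest ending here [7, 11, 1, 8] sum 27, len 4
add 8: shortest ending here [11, 1, 8, 8] sum 28, len 4
add 8: shortest ending here [8, 8, 8] sum 24, len 3
add 1: shortest ending here [8, 8, 8, 1] sum 25, len 4
Shortest qualifying length: 3.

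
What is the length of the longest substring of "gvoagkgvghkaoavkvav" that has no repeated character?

6

add g: [g] len 1
add v: [g, v] len 2
add o: [g, v, o] len 3
add a: [g, v, o, a] len 4
add g (repeat g, move left end past it): [v, o, a, g] len 4
add k: [v, o, a, g, k] len 5
add g (repeat g, move left end past it): [k, g] len 2
add v: [k, g, v] len 3
add g (repeat g, move left end past it): [v, g] len 2
add h: [v, g, h] len 3
add k: [v, g, h, k] len 4
add a: [v, g, h, k, a] len 5
add o: [v, g, h, k, a, o] len 6
add a (repeat a, move left end past it): [o, a] len 2
add v: [o, a, v] len 3
add k: [o, a, v, k] len 4
add v (repeat v, move left end past it): [k, v] len 2
add a: [k, v, a] len 3
add v (repeat v, move left end past it): [a, v] len 2
Longest all-distinct length: 6.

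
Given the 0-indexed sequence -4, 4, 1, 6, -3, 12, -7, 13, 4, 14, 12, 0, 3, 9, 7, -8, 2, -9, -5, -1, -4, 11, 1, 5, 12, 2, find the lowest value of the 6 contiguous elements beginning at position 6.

Elements at indices 6..11: -7, 13, 4, 14, 12, 0
min(-7, 13, 4, 14, 12, 0) = -7

-7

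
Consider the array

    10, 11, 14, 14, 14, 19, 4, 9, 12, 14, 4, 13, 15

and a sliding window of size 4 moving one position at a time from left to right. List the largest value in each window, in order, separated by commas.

14, 14, 19, 19, 19, 19, 14, 14, 14, 15

Sliding a size-4 window across the 13 values:
(10, 11, 14, 14) → max 14
(11, 14, 14, 14) → max 14
(14, 14, 14, 19) → max 19
(14, 14, 19, 4) → max 19
(14, 19, 4, 9) → max 19
(19, 4, 9, 12) → max 19
(4, 9, 12, 14) → max 14
(9, 12, 14, 4) → max 14
(12, 14, 4, 13) → max 14
(14, 4, 13, 15) → max 15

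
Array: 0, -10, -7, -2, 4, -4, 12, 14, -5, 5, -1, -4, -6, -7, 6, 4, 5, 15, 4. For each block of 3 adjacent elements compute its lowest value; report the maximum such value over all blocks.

4

[0, -10, -7] → min -10
[-10, -7, -2] → min -10
[-7, -2, 4] → min -7
[-2, 4, -4] → min -4
[4, -4, 12] → min -4
[-4, 12, 14] → min -4
[12, 14, -5] → min -5
[14, -5, 5] → min -5
[-5, 5, -1] → min -5
[5, -1, -4] → min -4
[-1, -4, -6] → min -6
[-4, -6, -7] → min -7
[-6, -7, 6] → min -7
[-7, 6, 4] → min -7
[6, 4, 5] → min 4
[4, 5, 15] → min 4
[5, 15, 4] → min 4
Maximum of these is 4.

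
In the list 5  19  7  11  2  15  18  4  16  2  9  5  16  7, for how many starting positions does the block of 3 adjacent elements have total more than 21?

10

[5, 19, 7] → sum 31  > 21 ✓
[19, 7, 11] → sum 37  > 21 ✓
[7, 11, 2] → sum 20
[11, 2, 15] → sum 28  > 21 ✓
[2, 15, 18] → sum 35  > 21 ✓
[15, 18, 4] → sum 37  > 21 ✓
[18, 4, 16] → sum 38  > 21 ✓
[4, 16, 2] → sum 22  > 21 ✓
[16, 2, 9] → sum 27  > 21 ✓
[2, 9, 5] → sum 16
[9, 5, 16] → sum 30  > 21 ✓
[5, 16, 7] → sum 28  > 21 ✓
10 windows satisfy the condition.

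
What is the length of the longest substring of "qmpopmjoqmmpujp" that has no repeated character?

add q: [q] len 1
add m: [q, m] len 2
add p: [q, m, p] len 3
add o: [q, m, p, o] len 4
add p (repeat p, move left end past it): [o, p] len 2
add m: [o, p, m] len 3
add j: [o, p, m, j] len 4
add o (repeat o, move left end past it): [p, m, j, o] len 4
add q: [p, m, j, o, q] len 5
add m (repeat m, move left end past it): [j, o, q, m] len 4
add m (repeat m, move left end past it): [m] len 1
add p: [m, p] len 2
add u: [m, p, u] len 3
add j: [m, p, u, j] len 4
add p (repeat p, move left end past it): [u, j, p] len 3
Longest all-distinct length: 5.

5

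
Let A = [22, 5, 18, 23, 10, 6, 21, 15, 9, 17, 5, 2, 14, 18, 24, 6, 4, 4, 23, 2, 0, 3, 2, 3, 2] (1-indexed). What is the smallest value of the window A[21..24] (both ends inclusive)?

0

Elements at indices 21..24: 0, 3, 2, 3
min(0, 3, 2, 3) = 0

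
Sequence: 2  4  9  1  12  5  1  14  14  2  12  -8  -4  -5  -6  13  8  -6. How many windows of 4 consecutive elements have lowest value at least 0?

2 4 9 1 → min 1  ≥ 0 ✓
4 9 1 12 → min 1  ≥ 0 ✓
9 1 12 5 → min 1  ≥ 0 ✓
1 12 5 1 → min 1  ≥ 0 ✓
12 5 1 14 → min 1  ≥ 0 ✓
5 1 14 14 → min 1  ≥ 0 ✓
1 14 14 2 → min 1  ≥ 0 ✓
14 14 2 12 → min 2  ≥ 0 ✓
14 2 12 -8 → min -8
2 12 -8 -4 → min -8
12 -8 -4 -5 → min -8
-8 -4 -5 -6 → min -8
-4 -5 -6 13 → min -6
-5 -6 13 8 → min -6
-6 13 8 -6 → min -6
8 windows satisfy the condition.

8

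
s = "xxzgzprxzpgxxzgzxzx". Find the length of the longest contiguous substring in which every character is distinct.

[x] len 1
[x] len 1
[x, z] len 2
[x, z, g] len 3
[g, z] len 2
[g, z, p] len 3
[g, z, p, r] len 4
[g, z, p, r, x] len 5
[p, r, x, z] len 4
[r, x, z, p] len 4
[r, x, z, p, g] len 5
[z, p, g, x] len 4
[x] len 1
[x, z] len 2
[x, z, g] len 3
[g, z] len 2
[g, z, x] len 3
[x, z] len 2
[z, x] len 2
Longest all-distinct length: 5.

5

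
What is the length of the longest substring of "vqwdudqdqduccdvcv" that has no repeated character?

add v: [v] len 1
add q: [v, q] len 2
add w: [v, q, w] len 3
add d: [v, q, w, d] len 4
add u: [v, q, w, d, u] len 5
add d (repeat d, move left end past it): [u, d] len 2
add q: [u, d, q] len 3
add d (repeat d, move left end past it): [q, d] len 2
add q (repeat q, move left end past it): [d, q] len 2
add d (repeat d, move left end past it): [q, d] len 2
add u: [q, d, u] len 3
add c: [q, d, u, c] len 4
add c (repeat c, move left end past it): [c] len 1
add d: [c, d] len 2
add v: [c, d, v] len 3
add c (repeat c, move left end past it): [d, v, c] len 3
add v (repeat v, move left end past it): [c, v] len 2
Longest all-distinct length: 5.

5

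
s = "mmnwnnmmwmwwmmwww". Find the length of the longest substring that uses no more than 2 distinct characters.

add m: window [m] (1 distinct), len 1
add m: window [m, m] (1 distinct), len 2
add n: window [m, m, n] (2 distinct), len 3
add w: window [n, w] (2 distinct), len 2
add n: window [n, w, n] (2 distinct), len 3
add n: window [n, w, n, n] (2 distinct), len 4
add m: window [n, n, m] (2 distinct), len 3
add m: window [n, n, m, m] (2 distinct), len 4
add w: window [m, m, w] (2 distinct), len 3
add m: window [m, m, w, m] (2 distinct), len 4
add w: window [m, m, w, m, w] (2 distinct), len 5
add w: window [m, m, w, m, w, w] (2 distinct), len 6
add m: window [m, m, w, m, w, w, m] (2 distinct), len 7
add m: window [m, m, w, m, w, w, m, m] (2 distinct), len 8
add w: window [m, m, w, m, w, w, m, m, w] (2 distinct), len 9
add w: window [m, m, w, m, w, w, m, m, w, w] (2 distinct), len 10
add w: window [m, m, w, m, w, w, m, m, w, w, w] (2 distinct), len 11
Longest length with ≤2 distinct: 11.

11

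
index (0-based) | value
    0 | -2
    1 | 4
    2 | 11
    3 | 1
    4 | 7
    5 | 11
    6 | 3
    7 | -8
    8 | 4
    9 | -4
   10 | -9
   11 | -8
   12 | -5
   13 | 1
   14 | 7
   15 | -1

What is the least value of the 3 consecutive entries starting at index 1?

1

Elements at indices 1..3: 4, 11, 1
min(4, 11, 1) = 1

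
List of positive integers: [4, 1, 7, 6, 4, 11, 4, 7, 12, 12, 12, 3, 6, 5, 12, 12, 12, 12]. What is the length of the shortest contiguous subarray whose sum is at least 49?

add 4: running sum 4 < 49
add 1: running sum 5 < 49
add 7: running sum 12 < 49
add 6: running sum 18 < 49
add 4: running sum 22 < 49
add 11: running sum 33 < 49
add 4: running sum 37 < 49
add 7: running sum 44 < 49
end 8: [7, 6, 4, 11, 4, 7, 12] sum 51, len 7
end 9: [4, 11, 4, 7, 12, 12] sum 50, len 6
end 10: [11, 4, 7, 12, 12, 12] sum 58, len 6
end 11: [4, 7, 12, 12, 12, 3] sum 50, len 6
end 12: [7, 12, 12, 12, 3, 6] sum 52, len 6
end 13: [12, 12, 12, 3, 6, 5] sum 50, len 6
end 14: [12, 12, 3, 6, 5, 12] sum 50, len 6
end 15: [12, 3, 6, 5, 12, 12] sum 50, len 6
end 16: [3, 6, 5, 12, 12, 12] sum 50, len 6
end 17: [5, 12, 12, 12, 12] sum 53, len 5
Shortest qualifying length: 5.

5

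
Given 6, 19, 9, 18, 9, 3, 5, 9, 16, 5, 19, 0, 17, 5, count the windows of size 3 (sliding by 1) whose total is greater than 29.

8

[6, 19, 9] → sum 34  > 29 ✓
[19, 9, 18] → sum 46  > 29 ✓
[9, 18, 9] → sum 36  > 29 ✓
[18, 9, 3] → sum 30  > 29 ✓
[9, 3, 5] → sum 17
[3, 5, 9] → sum 17
[5, 9, 16] → sum 30  > 29 ✓
[9, 16, 5] → sum 30  > 29 ✓
[16, 5, 19] → sum 40  > 29 ✓
[5, 19, 0] → sum 24
[19, 0, 17] → sum 36  > 29 ✓
[0, 17, 5] → sum 22
8 windows satisfy the condition.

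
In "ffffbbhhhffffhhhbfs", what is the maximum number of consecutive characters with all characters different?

[f] len 1
[f] len 1
[f] len 1
[f] len 1
[f, b] len 2
[b] len 1
[b, h] len 2
[h] len 1
[h] len 1
[h, f] len 2
[f] len 1
[f] len 1
[f] len 1
[f, h] len 2
[h] len 1
[h] len 1
[h, b] len 2
[h, b, f] len 3
[h, b, f, s] len 4
Longest all-distinct length: 4.

4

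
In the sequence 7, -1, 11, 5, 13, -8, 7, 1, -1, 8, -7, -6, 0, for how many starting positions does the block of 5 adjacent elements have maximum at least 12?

5

[7, -1, 11, 5, 13] → max 13  ≥ 12 ✓
[-1, 11, 5, 13, -8] → max 13  ≥ 12 ✓
[11, 5, 13, -8, 7] → max 13  ≥ 12 ✓
[5, 13, -8, 7, 1] → max 13  ≥ 12 ✓
[13, -8, 7, 1, -1] → max 13  ≥ 12 ✓
[-8, 7, 1, -1, 8] → max 8
[7, 1, -1, 8, -7] → max 8
[1, -1, 8, -7, -6] → max 8
[-1, 8, -7, -6, 0] → max 8
5 windows satisfy the condition.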